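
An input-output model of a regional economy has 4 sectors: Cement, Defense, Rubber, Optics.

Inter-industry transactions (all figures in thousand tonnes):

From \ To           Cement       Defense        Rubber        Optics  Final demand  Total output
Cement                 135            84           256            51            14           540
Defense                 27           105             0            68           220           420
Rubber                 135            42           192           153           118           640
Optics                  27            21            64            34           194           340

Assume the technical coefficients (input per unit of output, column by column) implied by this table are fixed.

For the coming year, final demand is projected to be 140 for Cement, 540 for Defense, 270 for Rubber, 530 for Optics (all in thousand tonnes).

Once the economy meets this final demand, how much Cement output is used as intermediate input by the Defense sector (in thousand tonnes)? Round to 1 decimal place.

Technical coefficients a_ij = z_ij / X_j:
  a_11 = 135/540 = 0.25, a_21 = 27/540 = 0.05, a_31 = 135/540 = 0.25, a_41 = 27/540 = 0.05
  a_12 = 84/420 = 0.20, a_22 = 105/420 = 0.25, a_32 = 42/420 = 0.10, a_42 = 21/420 = 0.05
  a_13 = 256/640 = 0.40, a_23 = 0/640 = 0.00, a_33 = 192/640 = 0.30, a_43 = 64/640 = 0.10
  a_14 = 51/340 = 0.15, a_24 = 68/340 = 0.20, a_34 = 153/340 = 0.45, a_44 = 34/340 = 0.10
I − A =
  [   0.75    -0.20    -0.40    -0.15]
  [  -0.05     0.75     0.00    -0.20]
  [  -0.25    -0.10     0.70    -0.45]
  [  -0.05    -0.05    -0.10     0.90]
Compute the cofactors C_ij = (−1)^(i+j)·(3×3 minor ij) of I−A; the adjugate is their transpose:
adj(I−A) = Cᵀ =
  [ 0.42975   0.16875   0.28125   0.24975]
  [ 0.04125   0.33075   0.03775   0.09925]
  [ 0.18975   0.13500   0.48175   0.30250]
  [ 0.04725   0.04275   0.07125   0.30975]
det(I−A) = Σ_j (I−A)_1j·C_1j = (0.75)(0.42975) + (-0.20)(0.04125) + (-0.40)(0.18975) + (-0.15)(0.04725) = 0.231075
(I − A)⁻¹ = adj(I−A) / det(I−A) ≈
  [   1.8598     0.7303     1.2171     1.0808]
  [   0.1785     1.4314     0.1634     0.4295]
  [   0.8212     0.5842     2.0848     1.3091]
  [   0.2045     0.1850     0.3083     1.3405]
First solve x = (I − A)⁻¹ d = adj(I−A)·d / det(I−A); in particular x_2 = (0.04125·140 + 0.33075·540 + 0.03775·270 + 0.09925·530) / 0.231075 = 247.175 / 0.231075 ≈ 1069.674.
Intermediate flow from 1 to 2: z_12 = a_12 · x_2 = 0.20 × 247.175 / 0.231075 = 49.435 / 0.231075 ≈ 213.9.

z_12 = 213.9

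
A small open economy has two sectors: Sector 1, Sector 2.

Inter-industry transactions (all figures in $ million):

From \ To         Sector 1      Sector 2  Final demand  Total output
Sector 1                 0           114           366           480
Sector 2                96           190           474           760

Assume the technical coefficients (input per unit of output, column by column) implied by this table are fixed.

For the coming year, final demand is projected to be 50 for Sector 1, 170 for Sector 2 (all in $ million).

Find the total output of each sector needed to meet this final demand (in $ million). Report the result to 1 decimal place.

Technical coefficients a_ij = z_ij / X_j:
  a_11 = 0/480 = 0.00, a_21 = 96/480 = 0.20
  a_12 = 114/760 = 0.15, a_22 = 190/760 = 0.25
I − A =
  [   1.00    -0.15]
  [  -0.20     0.75]
det(I−A) = (1.00)(0.75) − (-0.15)(-0.20) = 0.7200
adj(I−A) = [[0.75, 0.15], [0.20, 1.00]]
(I − A)⁻¹ = adj(I−A) / det(I−A) ≈
  [   1.0417     0.2083]
  [   0.2778     1.3889]
x = (I − A)⁻¹ d = adj(I−A)·d / det(I−A), with det(I−A) = 0.7200:
  x_1 = (0.75·50 + 0.15·170) / 0.7200 = 63.00 / 0.7200 = 87.5
  x_2 = (0.20·50 + 1.00·170) / 0.7200 = 180.00 / 0.7200 = 250.0

x_1 = 87.5, x_2 = 250.0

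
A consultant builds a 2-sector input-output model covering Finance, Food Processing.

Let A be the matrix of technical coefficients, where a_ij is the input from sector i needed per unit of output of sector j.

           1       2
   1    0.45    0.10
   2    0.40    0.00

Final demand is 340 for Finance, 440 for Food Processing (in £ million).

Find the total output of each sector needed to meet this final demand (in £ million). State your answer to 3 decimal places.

I − A =
  [   0.55    -0.10]
  [  -0.40     1.00]
det(I−A) = (0.55)(1.00) − (-0.10)(-0.40) = 0.5100
adj(I−A) = [[1.00, 0.10], [0.40, 0.55]]
(I − A)⁻¹ = adj(I−A) / det(I−A) ≈
  [   1.9608     0.1961]
  [   0.7843     1.0784]
x = (I − A)⁻¹ d = adj(I−A)·d / det(I−A), with det(I−A) = 0.5100:
  x_1 = (1.00·340 + 0.10·440) / 0.5100 = 384.00 / 0.5100 ≈ 752.941
  x_2 = (0.40·340 + 0.55·440) / 0.5100 = 378.00 / 0.5100 ≈ 741.176

x_1 = 752.941, x_2 = 741.176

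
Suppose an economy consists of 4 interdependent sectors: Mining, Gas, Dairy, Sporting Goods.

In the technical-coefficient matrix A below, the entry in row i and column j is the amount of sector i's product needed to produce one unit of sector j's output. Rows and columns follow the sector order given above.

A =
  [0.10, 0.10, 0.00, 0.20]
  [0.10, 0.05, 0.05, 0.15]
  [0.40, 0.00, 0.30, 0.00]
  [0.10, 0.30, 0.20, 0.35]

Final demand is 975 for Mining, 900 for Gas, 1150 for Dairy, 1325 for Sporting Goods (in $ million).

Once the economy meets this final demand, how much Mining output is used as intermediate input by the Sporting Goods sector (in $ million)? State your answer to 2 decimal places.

z_MS = 841.23

I − A =
  [   0.90    -0.10     0.00    -0.20]
  [  -0.10     0.95    -0.05    -0.15]
  [  -0.40     0.00     0.70     0.00]
  [  -0.10    -0.30    -0.20     0.65]
Compute the cofactors C_ij = (−1)^(i+j)·(3×3 minor ij) of I−A; the adjugate is their transpose:
adj(I−A) = Cᵀ =
  [ 0.40075   0.08750   0.04725   0.14350]
  [ 0.08100   0.37950   0.05925   0.11250]
  [ 0.22900   0.05000   0.48225   0.08200]
  [ 0.16950   0.20400   0.18300   0.58950]
det(I−A) = Σ_j (I−A)_1j·C_1j = (0.90)(0.40075) + (-0.10)(0.08100) + (0.00)(0.22900) + (-0.20)(0.16950) = 0.318675
(I − A)⁻¹ = adj(I−A) / det(I−A) ≈
  [   1.2576     0.2746     0.1483     0.4503]
  [   0.2542     1.1909     0.1859     0.3530]
  [   0.7186     0.1569     1.5133     0.2573]
  [   0.5319     0.6402     0.5743     1.8498]
First solve x = (I − A)⁻¹ d = adj(I−A)·d / det(I−A); in particular x_S = (0.16950·975 + 0.20400·900 + 0.18300·1150 + 0.58950·1325) / 0.318675 = 1340.40 / 0.318675 ≈ 4206.1662.
Intermediate flow from M to S: z_MS = a_MS · x_S = 0.20 × 1340.40 / 0.318675 = 268.08 / 0.318675 ≈ 841.23.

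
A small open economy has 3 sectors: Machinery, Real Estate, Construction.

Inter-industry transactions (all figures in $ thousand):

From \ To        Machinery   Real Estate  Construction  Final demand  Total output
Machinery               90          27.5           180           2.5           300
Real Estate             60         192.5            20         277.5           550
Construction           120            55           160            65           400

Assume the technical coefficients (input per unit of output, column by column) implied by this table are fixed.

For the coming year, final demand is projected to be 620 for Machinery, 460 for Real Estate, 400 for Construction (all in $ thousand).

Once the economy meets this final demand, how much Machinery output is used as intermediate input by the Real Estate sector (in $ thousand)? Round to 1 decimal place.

Technical coefficients a_ij = z_ij / X_j:
  a_11 = 90/300 = 0.30, a_21 = 60/300 = 0.20, a_31 = 120/300 = 0.40
  a_12 = 27.5/550 = 0.05, a_22 = 192.5/550 = 0.35, a_32 = 55/550 = 0.10
  a_13 = 180/400 = 0.45, a_23 = 20/400 = 0.05, a_33 = 160/400 = 0.40
I − A =
  [   0.70    -0.05    -0.45]
  [  -0.20     0.65    -0.05]
  [  -0.40    -0.10     0.60]
Cofactors of I−A, C_ij = (−1)^(i+j)·(minor ij) (rows/columns in the sector order above):
  C_11 = (0.65)(0.60) − (-0.05)(-0.10) = 0.3850
  C_12 = −[(-0.20)(0.60) − (-0.05)(-0.40)] = 0.1400
  C_13 = (-0.20)(-0.10) − (0.65)(-0.40) = 0.2800
  C_21 = −[(-0.05)(0.60) − (-0.45)(-0.10)] = 0.0750
  C_22 = (0.70)(0.60) − (-0.45)(-0.40) = 0.2400
  C_23 = −[(0.70)(-0.10) − (-0.05)(-0.40)] = 0.0900
  C_31 = (-0.05)(-0.05) − (-0.45)(0.65) = 0.2950
  C_32 = −[(0.70)(-0.05) − (-0.45)(-0.20)] = 0.1250
  C_33 = (0.70)(0.65) − (-0.05)(-0.20) = 0.4450
det(I−A) = Σ_j (I−A)_1j·C_1j = (0.70)(0.3850) + (-0.05)(0.1400) + (-0.45)(0.2800) = 0.1365
adj(I−A) = Cᵀ =
  [ 0.3850   0.0750   0.2950]
  [ 0.1400   0.2400   0.1250]
  [ 0.2800   0.0900   0.4450]
(I − A)⁻¹ = adj(I−A) / det(I−A) ≈
  [   2.8205     0.5495     2.1612]
  [   1.0256     1.7582     0.9158]
  [   2.0513     0.6593     3.2601]
First solve x = (I − A)⁻¹ d = adj(I−A)·d / det(I−A); in particular x_2 = (0.1400·620 + 0.2400·460 + 0.1250·400) / 0.1365 = 247.20 / 0.1365 ≈ 1810.989.
Intermediate flow from 1 to 2: z_12 = a_12 · x_2 = 0.05 × 247.20 / 0.1365 = 12.36 / 0.1365 ≈ 90.5.

z_12 = 90.5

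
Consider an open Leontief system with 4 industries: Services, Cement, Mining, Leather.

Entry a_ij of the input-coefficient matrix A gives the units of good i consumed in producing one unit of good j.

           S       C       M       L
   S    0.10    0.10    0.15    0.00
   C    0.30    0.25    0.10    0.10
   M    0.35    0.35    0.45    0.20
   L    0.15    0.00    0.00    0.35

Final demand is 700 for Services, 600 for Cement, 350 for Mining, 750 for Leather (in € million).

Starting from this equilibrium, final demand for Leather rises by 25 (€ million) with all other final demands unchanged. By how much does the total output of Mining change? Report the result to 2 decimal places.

Δx_M = 24.59

I − A =
  [   0.90    -0.10    -0.15     0.00]
  [  -0.30     0.75    -0.10    -0.10]
  [  -0.35    -0.35     0.55    -0.20]
  [  -0.15     0.00     0.00     0.65]
Compute the cofactors C_ij = (−1)^(i+j)·(3×3 minor ij) of I−A; the adjugate is their transpose:
adj(I−A) = Cᵀ =
  [ 0.245375   0.069875   0.079625   0.035250]
  [ 0.141250   0.283125   0.090000   0.071250]
  [ 0.266625   0.230500   0.417750   0.164000]
  [ 0.056625   0.016125   0.018375   0.264625]
det(I−A) = Σ_j (I−A)_1j·C_1j = (0.90)(0.245375) + (-0.10)(0.141250) + (-0.15)(0.266625) + (0.00)(0.056625) = 0.16671875
(I − A)⁻¹ = adj(I−A) / det(I−A) ≈
  [   1.4718     0.4191     0.4776     0.2114]
  [   0.8472     1.6982     0.5398     0.4274]
  [   1.5993     1.3826     2.5057     0.9837]
  [   0.3396     0.0967     0.1102     1.5873]
Δx = (I − A)⁻¹ Δd with Δd having +25 in the Leather component and 0 elsewhere.
So Δx_M = L_ML · (+25), where L_ML = adj(I−A)_ML / det(I−A) = 0.164000 / 0.16671875.
Δx_M = 0.164000 × (+25) / 0.16671875 = 4.10 / 0.16671875 ≈ 24.59.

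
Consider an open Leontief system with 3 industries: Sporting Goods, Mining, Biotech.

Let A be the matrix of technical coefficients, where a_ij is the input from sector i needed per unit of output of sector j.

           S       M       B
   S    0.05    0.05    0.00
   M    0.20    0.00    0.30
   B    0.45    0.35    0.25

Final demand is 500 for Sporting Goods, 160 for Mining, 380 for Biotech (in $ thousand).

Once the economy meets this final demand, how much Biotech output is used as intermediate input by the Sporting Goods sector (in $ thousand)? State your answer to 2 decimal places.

z_BS = 251.28

I − A =
  [   0.95    -0.05     0.00]
  [  -0.20     1.00    -0.30]
  [  -0.45    -0.35     0.75]
Cofactors of I−A, C_ij = (−1)^(i+j)·(minor ij) (rows/columns in the sector order above):
  C_11 = (1.00)(0.75) − (-0.30)(-0.35) = 0.6450
  C_12 = −[(-0.20)(0.75) − (-0.30)(-0.45)] = 0.2850
  C_13 = (-0.20)(-0.35) − (1.00)(-0.45) = 0.5200
  C_21 = −[(-0.05)(0.75) − (0.00)(-0.35)] = 0.0375
  C_22 = (0.95)(0.75) − (0.00)(-0.45) = 0.7125
  C_23 = −[(0.95)(-0.35) − (-0.05)(-0.45)] = 0.3550
  C_31 = (-0.05)(-0.30) − (0.00)(1.00) = 0.0150
  C_32 = −[(0.95)(-0.30) − (0.00)(-0.20)] = 0.2850
  C_33 = (0.95)(1.00) − (-0.05)(-0.20) = 0.9400
det(I−A) = Σ_j (I−A)_1j·C_1j = (0.95)(0.6450) + (-0.05)(0.2850) + (0.00)(0.5200) = 0.5985
adj(I−A) = Cᵀ =
  [ 0.6450   0.0375   0.0150]
  [ 0.2850   0.7125   0.2850]
  [ 0.5200   0.3550   0.9400]
(I − A)⁻¹ = adj(I−A) / det(I−A) ≈
  [   1.0777     0.0627     0.0251]
  [   0.4762     1.1905     0.4762]
  [   0.8688     0.5931     1.5706]
First solve x = (I − A)⁻¹ d = adj(I−A)·d / det(I−A); in particular x_S = (0.6450·500 + 0.0375·160 + 0.0150·380) / 0.5985 = 334.20 / 0.5985 ≈ 558.3960.
Intermediate flow from B to S: z_BS = a_BS · x_S = 0.45 × 334.20 / 0.5985 = 150.39 / 0.5985 ≈ 251.28.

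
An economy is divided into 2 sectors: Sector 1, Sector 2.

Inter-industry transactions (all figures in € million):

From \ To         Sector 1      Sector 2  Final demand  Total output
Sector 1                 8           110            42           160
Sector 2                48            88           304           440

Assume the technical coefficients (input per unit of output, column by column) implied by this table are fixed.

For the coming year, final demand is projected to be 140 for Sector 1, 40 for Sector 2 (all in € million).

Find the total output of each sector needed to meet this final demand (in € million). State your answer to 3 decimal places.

x_1 = 178.102, x_2 = 116.788

Technical coefficients a_ij = z_ij / X_j:
  a_11 = 8/160 = 0.05, a_21 = 48/160 = 0.30
  a_12 = 110/440 = 0.25, a_22 = 88/440 = 0.20
I − A =
  [   0.95    -0.25]
  [  -0.30     0.80]
det(I−A) = (0.95)(0.80) − (-0.25)(-0.30) = 0.6850
adj(I−A) = [[0.80, 0.25], [0.30, 0.95]]
(I − A)⁻¹ = adj(I−A) / det(I−A) ≈
  [   1.1679     0.3650]
  [   0.4380     1.3869]
x = (I − A)⁻¹ d = adj(I−A)·d / det(I−A), with det(I−A) = 0.6850:
  x_1 = (0.80·140 + 0.25·40) / 0.6850 = 122.00 / 0.6850 ≈ 178.102
  x_2 = (0.30·140 + 0.95·40) / 0.6850 = 80.00 / 0.6850 ≈ 116.788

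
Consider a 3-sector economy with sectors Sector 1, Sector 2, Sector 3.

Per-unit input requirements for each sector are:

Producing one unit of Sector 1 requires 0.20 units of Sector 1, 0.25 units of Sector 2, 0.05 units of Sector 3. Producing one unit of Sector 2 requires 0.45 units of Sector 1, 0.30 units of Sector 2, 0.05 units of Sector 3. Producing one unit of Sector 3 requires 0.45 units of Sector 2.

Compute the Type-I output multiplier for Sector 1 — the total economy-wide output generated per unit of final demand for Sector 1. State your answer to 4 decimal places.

m_1 = 2.3785

I − A =
  [   0.80    -0.45     0.00]
  [  -0.25     0.70    -0.45]
  [  -0.05    -0.05     1.00]
Cofactors of I−A, C_ij = (−1)^(i+j)·(minor ij) (rows/columns in the sector order above):
  C_11 = (0.70)(1.00) − (-0.45)(-0.05) = 0.6775
  C_12 = −[(-0.25)(1.00) − (-0.45)(-0.05)] = 0.2725
  C_13 = (-0.25)(-0.05) − (0.70)(-0.05) = 0.0475
  C_21 = −[(-0.45)(1.00) − (0.00)(-0.05)] = 0.4500
  C_22 = (0.80)(1.00) − (0.00)(-0.05) = 0.8000
  C_23 = −[(0.80)(-0.05) − (-0.45)(-0.05)] = 0.0625
  C_31 = (-0.45)(-0.45) − (0.00)(0.70) = 0.2025
  C_32 = −[(0.80)(-0.45) − (0.00)(-0.25)] = 0.3600
  C_33 = (0.80)(0.70) − (-0.45)(-0.25) = 0.4475
det(I−A) = Σ_j (I−A)_1j·C_1j = (0.80)(0.6775) + (-0.45)(0.2725) + (0.00)(0.0475) = 0.419375
adj(I−A) = Cᵀ =
  [ 0.6775   0.4500   0.2025]
  [ 0.2725   0.8000   0.3600]
  [ 0.0475   0.0625   0.4475]
(I − A)⁻¹ = adj(I−A) / det(I−A) ≈
  [   1.61550     1.07303     0.48286]
  [   0.64978     1.90760     0.85842]
  [   0.11326     0.14903     1.06706]
The output multiplier for sector j is the column-j sum of the Leontief inverse (I − A)⁻¹ = adj(I−A) / det(I−A).
Column 1 of adj(I−A): (0.6775, 0.2725, 0.0475); det(I−A) = 0.419375.
m_1 = (0.6775 + 0.2725 + 0.0475) / 0.419375 = 0.9975 / 0.419375 ≈ 2.3785.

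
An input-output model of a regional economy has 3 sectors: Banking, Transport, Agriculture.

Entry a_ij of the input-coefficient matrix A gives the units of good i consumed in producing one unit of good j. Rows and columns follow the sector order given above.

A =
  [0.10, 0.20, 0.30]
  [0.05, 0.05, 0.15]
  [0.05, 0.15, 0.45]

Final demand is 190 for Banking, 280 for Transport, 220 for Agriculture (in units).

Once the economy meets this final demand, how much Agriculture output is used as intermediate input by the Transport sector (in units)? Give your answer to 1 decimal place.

z_32 = 61.2

I − A =
  [   0.90    -0.20    -0.30]
  [  -0.05     0.95    -0.15]
  [  -0.05    -0.15     0.55]
Cofactors of I−A, C_ij = (−1)^(i+j)·(minor ij) (rows/columns in the sector order above):
  C_11 = (0.95)(0.55) − (-0.15)(-0.15) = 0.5000
  C_12 = −[(-0.05)(0.55) − (-0.15)(-0.05)] = 0.0350
  C_13 = (-0.05)(-0.15) − (0.95)(-0.05) = 0.0550
  C_21 = −[(-0.20)(0.55) − (-0.30)(-0.15)] = 0.1550
  C_22 = (0.90)(0.55) − (-0.30)(-0.05) = 0.4800
  C_23 = −[(0.90)(-0.15) − (-0.20)(-0.05)] = 0.1450
  C_31 = (-0.20)(-0.15) − (-0.30)(0.95) = 0.3150
  C_32 = −[(0.90)(-0.15) − (-0.30)(-0.05)] = 0.1500
  C_33 = (0.90)(0.95) − (-0.20)(-0.05) = 0.8450
det(I−A) = Σ_j (I−A)_1j·C_1j = (0.90)(0.5000) + (-0.20)(0.0350) + (-0.30)(0.0550) = 0.4265
adj(I−A) = Cᵀ =
  [ 0.5000   0.1550   0.3150]
  [ 0.0350   0.4800   0.1500]
  [ 0.0550   0.1450   0.8450]
(I − A)⁻¹ = adj(I−A) / det(I−A) ≈
  [   1.1723     0.3634     0.7386]
  [   0.0821     1.1254     0.3517]
  [   0.1290     0.3400     1.9812]
First solve x = (I − A)⁻¹ d = adj(I−A)·d / det(I−A); in particular x_2 = (0.0350·190 + 0.4800·280 + 0.1500·220) / 0.4265 = 174.05 / 0.4265 ≈ 408.089.
Intermediate flow from 3 to 2: z_32 = a_32 · x_2 = 0.15 × 174.05 / 0.4265 = 26.1075 / 0.4265 ≈ 61.2.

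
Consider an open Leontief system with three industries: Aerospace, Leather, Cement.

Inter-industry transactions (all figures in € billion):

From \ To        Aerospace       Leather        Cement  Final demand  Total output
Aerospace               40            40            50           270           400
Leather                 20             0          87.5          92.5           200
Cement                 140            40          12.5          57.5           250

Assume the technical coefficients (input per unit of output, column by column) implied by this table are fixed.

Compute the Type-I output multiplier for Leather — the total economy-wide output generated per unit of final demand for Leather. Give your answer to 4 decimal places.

Technical coefficients a_ij = z_ij / X_j:
  a_11 = 40/400 = 0.10, a_21 = 20/400 = 0.05, a_31 = 140/400 = 0.35
  a_12 = 40/200 = 0.20, a_22 = 0/200 = 0.00, a_32 = 40/200 = 0.20
  a_13 = 50/250 = 0.20, a_23 = 87.5/250 = 0.35, a_33 = 12.5/250 = 0.05
I − A =
  [   0.90    -0.20    -0.20]
  [  -0.05     1.00    -0.35]
  [  -0.35    -0.20     0.95]
Cofactors of I−A, C_ij = (−1)^(i+j)·(minor ij) (rows/columns in the sector order above):
  C_11 = (1.00)(0.95) − (-0.35)(-0.20) = 0.8800
  C_12 = −[(-0.05)(0.95) − (-0.35)(-0.35)] = 0.1700
  C_13 = (-0.05)(-0.20) − (1.00)(-0.35) = 0.3600
  C_21 = −[(-0.20)(0.95) − (-0.20)(-0.20)] = 0.2300
  C_22 = (0.90)(0.95) − (-0.20)(-0.35) = 0.7850
  C_23 = −[(0.90)(-0.20) − (-0.20)(-0.35)] = 0.2500
  C_31 = (-0.20)(-0.35) − (-0.20)(1.00) = 0.2700
  C_32 = −[(0.90)(-0.35) − (-0.20)(-0.05)] = 0.3250
  C_33 = (0.90)(1.00) − (-0.20)(-0.05) = 0.8900
det(I−A) = Σ_j (I−A)_1j·C_1j = (0.90)(0.8800) + (-0.20)(0.1700) + (-0.20)(0.3600) = 0.6860
adj(I−A) = Cᵀ =
  [ 0.8800   0.2300   0.2700]
  [ 0.1700   0.7850   0.3250]
  [ 0.3600   0.2500   0.8900]
(I − A)⁻¹ = adj(I−A) / det(I−A) ≈
  [   1.28280     0.33528     0.39359]
  [   0.24781     1.14431     0.47376]
  [   0.52478     0.36443     1.29738]
The output multiplier for sector j is the column-j sum of the Leontief inverse (I − A)⁻¹ = adj(I−A) / det(I−A).
Column 2 of adj(I−A): (0.2300, 0.7850, 0.2500); det(I−A) = 0.6860.
m_2 = (0.2300 + 0.7850 + 0.2500) / 0.6860 = 1.265 / 0.6860 ≈ 1.8440.

m_2 = 1.8440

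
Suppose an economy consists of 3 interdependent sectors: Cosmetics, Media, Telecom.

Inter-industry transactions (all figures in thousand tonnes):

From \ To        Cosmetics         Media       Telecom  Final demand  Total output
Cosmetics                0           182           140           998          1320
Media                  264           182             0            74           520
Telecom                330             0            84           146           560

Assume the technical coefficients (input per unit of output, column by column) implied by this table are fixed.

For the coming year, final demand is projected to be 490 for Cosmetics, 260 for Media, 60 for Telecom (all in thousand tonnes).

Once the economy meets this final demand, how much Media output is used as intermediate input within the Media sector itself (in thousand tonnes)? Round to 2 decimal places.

z_MM = 225.18

Technical coefficients a_ij = z_ij / X_j:
  a_CC = 0/1320 = 0.00, a_MC = 264/1320 = 0.20, a_TC = 330/1320 = 0.25
  a_CM = 182/520 = 0.35, a_MM = 182/520 = 0.35, a_TM = 0/520 = 0.00
  a_CT = 140/560 = 0.25, a_MT = 0/560 = 0.00, a_TT = 84/560 = 0.15
I − A =
  [   1.00    -0.35    -0.25]
  [  -0.20     0.65     0.00]
  [  -0.25     0.00     0.85]
Cofactors of I−A, C_ij = (−1)^(i+j)·(minor ij) (rows/columns in the sector order above):
  C_11 = (0.65)(0.85) − (0.00)(0.00) = 0.5525
  C_12 = −[(-0.20)(0.85) − (0.00)(-0.25)] = 0.1700
  C_13 = (-0.20)(0.00) − (0.65)(-0.25) = 0.1625
  C_21 = −[(-0.35)(0.85) − (-0.25)(0.00)] = 0.2975
  C_22 = (1.00)(0.85) − (-0.25)(-0.25) = 0.7875
  C_23 = −[(1.00)(0.00) − (-0.35)(-0.25)] = 0.0875
  C_31 = (-0.35)(0.00) − (-0.25)(0.65) = 0.1625
  C_32 = −[(1.00)(0.00) − (-0.25)(-0.20)] = 0.0500
  C_33 = (1.00)(0.65) − (-0.35)(-0.20) = 0.5800
det(I−A) = Σ_j (I−A)_1j·C_1j = (1.00)(0.5525) + (-0.35)(0.1700) + (-0.25)(0.1625) = 0.452375
adj(I−A) = Cᵀ =
  [ 0.5525   0.2975   0.1625]
  [ 0.1700   0.7875   0.0500]
  [ 0.1625   0.0875   0.5800]
(I − A)⁻¹ = adj(I−A) / det(I−A) ≈
  [   1.2213     0.6576     0.3592]
  [   0.3758     1.7408     0.1105]
  [   0.3592     0.1934     1.2821]
First solve x = (I − A)⁻¹ d = adj(I−A)·d / det(I−A); in particular x_M = (0.1700·490 + 0.7875·260 + 0.0500·60) / 0.452375 = 291.05 / 0.452375 ≈ 643.3821.
Intermediate flow from M to M: z_MM = a_MM · x_M = 0.35 × 291.05 / 0.452375 = 101.8675 / 0.452375 ≈ 225.18.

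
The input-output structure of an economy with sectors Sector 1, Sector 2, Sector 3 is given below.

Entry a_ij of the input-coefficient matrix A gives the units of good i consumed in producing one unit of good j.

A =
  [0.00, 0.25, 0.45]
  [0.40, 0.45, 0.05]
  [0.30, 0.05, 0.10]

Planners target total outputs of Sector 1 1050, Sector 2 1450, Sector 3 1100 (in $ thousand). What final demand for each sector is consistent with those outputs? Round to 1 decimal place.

I − A =
  [   1.00    -0.25    -0.45]
  [  -0.40     0.55    -0.05]
  [  -0.30    -0.05     0.90]
d = (I − A) x:
  d_1 = (+1.00)·1050 + (-0.25)·1450 + (-0.45)·1100 = 192.5
  d_2 = (-0.40)·1050 + (+0.55)·1450 + (-0.05)·1100 = 322.5
  d_3 = (-0.30)·1050 + (-0.05)·1450 + (+0.90)·1100 = 602.5

d_1 = 192.5, d_2 = 322.5, d_3 = 602.5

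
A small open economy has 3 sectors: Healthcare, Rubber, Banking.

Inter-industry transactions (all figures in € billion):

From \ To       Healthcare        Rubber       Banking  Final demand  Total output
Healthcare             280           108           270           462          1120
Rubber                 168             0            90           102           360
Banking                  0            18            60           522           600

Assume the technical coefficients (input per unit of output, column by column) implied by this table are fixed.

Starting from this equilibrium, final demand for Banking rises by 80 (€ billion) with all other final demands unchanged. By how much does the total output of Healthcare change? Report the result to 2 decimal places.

Δx_H = 63.31

Technical coefficients a_ij = z_ij / X_j:
  a_HH = 280/1120 = 0.25, a_RH = 168/1120 = 0.15, a_BH = 0/1120 = 0.00
  a_HR = 108/360 = 0.30, a_RR = 0/360 = 0.00, a_BR = 18/360 = 0.05
  a_HB = 270/600 = 0.45, a_RB = 90/600 = 0.15, a_BB = 60/600 = 0.10
I − A =
  [   0.75    -0.30    -0.45]
  [  -0.15     1.00    -0.15]
  [   0.00    -0.05     0.90]
Cofactors of I−A, C_ij = (−1)^(i+j)·(minor ij) (rows/columns in the sector order above):
  C_11 = (1.00)(0.90) − (-0.15)(-0.05) = 0.8925
  C_12 = −[(-0.15)(0.90) − (-0.15)(0.00)] = 0.1350
  C_13 = (-0.15)(-0.05) − (1.00)(0.00) = 0.0075
  C_21 = −[(-0.30)(0.90) − (-0.45)(-0.05)] = 0.2925
  C_22 = (0.75)(0.90) − (-0.45)(0.00) = 0.6750
  C_23 = −[(0.75)(-0.05) − (-0.30)(0.00)] = 0.0375
  C_31 = (-0.30)(-0.15) − (-0.45)(1.00) = 0.4950
  C_32 = −[(0.75)(-0.15) − (-0.45)(-0.15)] = 0.1800
  C_33 = (0.75)(1.00) − (-0.30)(-0.15) = 0.7050
det(I−A) = Σ_j (I−A)_1j·C_1j = (0.75)(0.8925) + (-0.30)(0.1350) + (-0.45)(0.0075) = 0.6255
adj(I−A) = Cᵀ =
  [ 0.8925   0.2925   0.4950]
  [ 0.1350   0.6750   0.1800]
  [ 0.0075   0.0375   0.7050]
(I − A)⁻¹ = adj(I−A) / det(I−A) ≈
  [   1.4269     0.4676     0.7914]
  [   0.2158     1.0791     0.2878]
  [   0.0120     0.0600     1.1271]
Δx = (I − A)⁻¹ Δd with Δd having +80 in the Banking component and 0 elsewhere.
So Δx_H = L_HB · (+80), where L_HB = adj(I−A)_HB / det(I−A) = 0.4950 / 0.6255.
Δx_H = 0.4950 × (+80) / 0.6255 = 39.60 / 0.6255 ≈ 63.31.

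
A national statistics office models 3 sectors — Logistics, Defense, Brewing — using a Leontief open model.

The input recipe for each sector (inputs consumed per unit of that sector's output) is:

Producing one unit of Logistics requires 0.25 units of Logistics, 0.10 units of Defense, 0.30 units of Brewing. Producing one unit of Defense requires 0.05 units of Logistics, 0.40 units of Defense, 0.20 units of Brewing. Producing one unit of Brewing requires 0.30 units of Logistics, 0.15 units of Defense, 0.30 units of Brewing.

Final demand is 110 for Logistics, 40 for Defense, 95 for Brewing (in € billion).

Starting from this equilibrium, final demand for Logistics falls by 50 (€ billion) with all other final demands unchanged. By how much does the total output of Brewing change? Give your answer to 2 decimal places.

I − A =
  [   0.75    -0.05    -0.30]
  [  -0.10     0.60    -0.15]
  [  -0.30    -0.20     0.70]
Cofactors of I−A, C_ij = (−1)^(i+j)·(minor ij) (rows/columns in the sector order above):
  C_11 = (0.60)(0.70) − (-0.15)(-0.20) = 0.3900
  C_12 = −[(-0.10)(0.70) − (-0.15)(-0.30)] = 0.1150
  C_13 = (-0.10)(-0.20) − (0.60)(-0.30) = 0.2000
  C_21 = −[(-0.05)(0.70) − (-0.30)(-0.20)] = 0.0950
  C_22 = (0.75)(0.70) − (-0.30)(-0.30) = 0.4350
  C_23 = −[(0.75)(-0.20) − (-0.05)(-0.30)] = 0.1650
  C_31 = (-0.05)(-0.15) − (-0.30)(0.60) = 0.1875
  C_32 = −[(0.75)(-0.15) − (-0.30)(-0.10)] = 0.1425
  C_33 = (0.75)(0.60) − (-0.05)(-0.10) = 0.4450
det(I−A) = Σ_j (I−A)_1j·C_1j = (0.75)(0.3900) + (-0.05)(0.1150) + (-0.30)(0.2000) = 0.22675
adj(I−A) = Cᵀ =
  [ 0.3900   0.0950   0.1875]
  [ 0.1150   0.4350   0.1425]
  [ 0.2000   0.1650   0.4450]
(I − A)⁻¹ = adj(I−A) / det(I−A) ≈
  [   1.7200     0.4190     0.8269]
  [   0.5072     1.9184     0.6284]
  [   0.8820     0.7277     1.9625]
Δx = (I − A)⁻¹ Δd with Δd having -50 in the Logistics component and 0 elsewhere.
So Δx_B = L_BL · (-50), where L_BL = adj(I−A)_BL / det(I−A) = 0.2000 / 0.22675.
Δx_B = 0.2000 × (-50) / 0.22675 = -10.00 / 0.22675 ≈ -44.10.

Δx_B = -44.10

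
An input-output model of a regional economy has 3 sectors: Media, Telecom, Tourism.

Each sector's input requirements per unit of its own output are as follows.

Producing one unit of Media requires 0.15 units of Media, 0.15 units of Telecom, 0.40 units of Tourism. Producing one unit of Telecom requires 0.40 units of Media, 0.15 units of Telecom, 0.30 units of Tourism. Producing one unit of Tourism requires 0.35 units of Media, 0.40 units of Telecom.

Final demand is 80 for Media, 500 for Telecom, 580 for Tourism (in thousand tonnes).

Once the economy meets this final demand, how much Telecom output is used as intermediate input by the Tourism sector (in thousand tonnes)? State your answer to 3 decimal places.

I − A =
  [   0.85    -0.40    -0.35]
  [  -0.15     0.85    -0.40]
  [  -0.40    -0.30     1.00]
Cofactors of I−A, C_ij = (−1)^(i+j)·(minor ij) (rows/columns in the sector order above):
  C_11 = (0.85)(1.00) − (-0.40)(-0.30) = 0.7300
  C_12 = −[(-0.15)(1.00) − (-0.40)(-0.40)] = 0.3100
  C_13 = (-0.15)(-0.30) − (0.85)(-0.40) = 0.3850
  C_21 = −[(-0.40)(1.00) − (-0.35)(-0.30)] = 0.5050
  C_22 = (0.85)(1.00) − (-0.35)(-0.40) = 0.7100
  C_23 = −[(0.85)(-0.30) − (-0.40)(-0.40)] = 0.4150
  C_31 = (-0.40)(-0.40) − (-0.35)(0.85) = 0.4575
  C_32 = −[(0.85)(-0.40) − (-0.35)(-0.15)] = 0.3925
  C_33 = (0.85)(0.85) − (-0.40)(-0.15) = 0.6625
det(I−A) = Σ_j (I−A)_1j·C_1j = (0.85)(0.7300) + (-0.40)(0.3100) + (-0.35)(0.3850) = 0.36175
adj(I−A) = Cᵀ =
  [ 0.7300   0.5050   0.4575]
  [ 0.3100   0.7100   0.3925]
  [ 0.3850   0.4150   0.6625]
(I − A)⁻¹ = adj(I−A) / det(I−A) ≈
  [   2.0180     1.3960     1.2647]
  [   0.8569     1.9627     1.0850]
  [   1.0643     1.1472     1.8314]
First solve x = (I − A)⁻¹ d = adj(I−A)·d / det(I−A); in particular x_3 = (0.3850·80 + 0.4150·500 + 0.6625·580) / 0.36175 = 622.55 / 0.36175 ≈ 1720.93988.
Intermediate flow from 2 to 3: z_23 = a_23 · x_3 = 0.40 × 622.55 / 0.36175 = 249.02 / 0.36175 ≈ 688.376.

z_23 = 688.376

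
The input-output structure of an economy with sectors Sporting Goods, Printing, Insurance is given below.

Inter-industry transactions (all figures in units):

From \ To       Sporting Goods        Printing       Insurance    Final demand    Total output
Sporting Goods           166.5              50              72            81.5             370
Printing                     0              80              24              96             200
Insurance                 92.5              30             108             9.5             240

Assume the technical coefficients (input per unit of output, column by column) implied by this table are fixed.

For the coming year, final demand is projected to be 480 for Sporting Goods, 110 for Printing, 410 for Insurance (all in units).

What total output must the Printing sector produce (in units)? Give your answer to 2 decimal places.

Technical coefficients a_ij = z_ij / X_j:
  a_SS = 166.5/370 = 0.45, a_PS = 0/370 = 0.00, a_IS = 92.5/370 = 0.25
  a_SP = 50/200 = 0.25, a_PP = 80/200 = 0.40, a_IP = 30/200 = 0.15
  a_SI = 72/240 = 0.30, a_PI = 24/240 = 0.10, a_II = 108/240 = 0.45
I − A =
  [   0.55    -0.25    -0.30]
  [   0.00     0.60    -0.10]
  [  -0.25    -0.15     0.55]
Cofactors of I−A, C_ij = (−1)^(i+j)·(minor ij) (rows/columns in the sector order above):
  C_11 = (0.60)(0.55) − (-0.10)(-0.15) = 0.3150
  C_12 = −[(0.00)(0.55) − (-0.10)(-0.25)] = 0.0250
  C_13 = (0.00)(-0.15) − (0.60)(-0.25) = 0.1500
  C_21 = −[(-0.25)(0.55) − (-0.30)(-0.15)] = 0.1825
  C_22 = (0.55)(0.55) − (-0.30)(-0.25) = 0.2275
  C_23 = −[(0.55)(-0.15) − (-0.25)(-0.25)] = 0.1450
  C_31 = (-0.25)(-0.10) − (-0.30)(0.60) = 0.2050
  C_32 = −[(0.55)(-0.10) − (-0.30)(0.00)] = 0.0550
  C_33 = (0.55)(0.60) − (-0.25)(0.00) = 0.3300
det(I−A) = Σ_j (I−A)_1j·C_1j = (0.55)(0.3150) + (-0.25)(0.0250) + (-0.30)(0.1500) = 0.1220
adj(I−A) = Cᵀ =
  [ 0.3150   0.1825   0.2050]
  [ 0.0250   0.2275   0.0550]
  [ 0.1500   0.1450   0.3300]
(I − A)⁻¹ = adj(I−A) / det(I−A) ≈
  [   2.5820     1.4959     1.6803]
  [   0.2049     1.8648     0.4508]
  [   1.2295     1.1885     2.7049]
x = (I − A)⁻¹ d = adj(I−A)·d / det(I−A), with det(I−A) = 0.1220:
  x_S = (0.3150·480 + 0.1825·110 + 0.2050·410) / 0.1220 = 255.325 / 0.1220 ≈ 2092.83
  x_P = (0.0250·480 + 0.2275·110 + 0.0550·410) / 0.1220 = 59.575 / 0.1220 ≈ 488.32
  x_I = (0.1500·480 + 0.1450·110 + 0.3300·410) / 0.1220 = 223.25 / 0.1220 ≈ 1829.92

x_P = 488.32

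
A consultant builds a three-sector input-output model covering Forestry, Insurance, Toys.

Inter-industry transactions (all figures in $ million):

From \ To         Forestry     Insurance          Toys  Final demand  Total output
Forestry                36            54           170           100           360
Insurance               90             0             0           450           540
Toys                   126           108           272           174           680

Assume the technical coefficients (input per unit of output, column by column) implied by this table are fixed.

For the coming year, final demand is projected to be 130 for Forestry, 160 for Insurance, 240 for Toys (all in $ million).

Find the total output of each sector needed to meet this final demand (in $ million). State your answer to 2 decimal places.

x_1 = 366.12, x_2 = 251.53, x_3 = 697.41

Technical coefficients a_ij = z_ij / X_j:
  a_11 = 36/360 = 0.10, a_21 = 90/360 = 0.25, a_31 = 126/360 = 0.35
  a_12 = 54/540 = 0.10, a_22 = 0/540 = 0.00, a_32 = 108/540 = 0.20
  a_13 = 170/680 = 0.25, a_23 = 0/680 = 0.00, a_33 = 272/680 = 0.40
I − A =
  [   0.90    -0.10    -0.25]
  [  -0.25     1.00     0.00]
  [  -0.35    -0.20     0.60]
Cofactors of I−A, C_ij = (−1)^(i+j)·(minor ij) (rows/columns in the sector order above):
  C_11 = (1.00)(0.60) − (0.00)(-0.20) = 0.6000
  C_12 = −[(-0.25)(0.60) − (0.00)(-0.35)] = 0.1500
  C_13 = (-0.25)(-0.20) − (1.00)(-0.35) = 0.4000
  C_21 = −[(-0.10)(0.60) − (-0.25)(-0.20)] = 0.1100
  C_22 = (0.90)(0.60) − (-0.25)(-0.35) = 0.4525
  C_23 = −[(0.90)(-0.20) − (-0.10)(-0.35)] = 0.2150
  C_31 = (-0.10)(0.00) − (-0.25)(1.00) = 0.2500
  C_32 = −[(0.90)(0.00) − (-0.25)(-0.25)] = 0.0625
  C_33 = (0.90)(1.00) − (-0.10)(-0.25) = 0.8750
det(I−A) = Σ_j (I−A)_1j·C_1j = (0.90)(0.6000) + (-0.10)(0.1500) + (-0.25)(0.4000) = 0.4250
adj(I−A) = Cᵀ =
  [ 0.6000   0.1100   0.2500]
  [ 0.1500   0.4525   0.0625]
  [ 0.4000   0.2150   0.8750]
(I − A)⁻¹ = adj(I−A) / det(I−A) ≈
  [   1.4118     0.2588     0.5882]
  [   0.3529     1.0647     0.1471]
  [   0.9412     0.5059     2.0588]
x = (I − A)⁻¹ d = adj(I−A)·d / det(I−A), with det(I−A) = 0.4250:
  x_1 = (0.6000·130 + 0.1100·160 + 0.2500·240) / 0.4250 = 155.60 / 0.4250 ≈ 366.12
  x_2 = (0.1500·130 + 0.4525·160 + 0.0625·240) / 0.4250 = 106.90 / 0.4250 ≈ 251.53
  x_3 = (0.4000·130 + 0.2150·160 + 0.8750·240) / 0.4250 = 296.40 / 0.4250 ≈ 697.41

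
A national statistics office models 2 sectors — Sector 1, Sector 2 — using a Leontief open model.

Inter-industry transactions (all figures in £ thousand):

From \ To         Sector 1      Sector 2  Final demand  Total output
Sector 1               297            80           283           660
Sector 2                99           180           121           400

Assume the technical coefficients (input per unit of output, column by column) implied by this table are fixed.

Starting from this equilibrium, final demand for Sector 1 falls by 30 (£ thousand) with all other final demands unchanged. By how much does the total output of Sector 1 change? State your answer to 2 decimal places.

Δx_1 = -60.55

Technical coefficients a_ij = z_ij / X_j:
  a_11 = 297/660 = 0.45, a_21 = 99/660 = 0.15
  a_12 = 80/400 = 0.20, a_22 = 180/400 = 0.45
I − A =
  [   0.55    -0.20]
  [  -0.15     0.55]
det(I−A) = (0.55)(0.55) − (-0.20)(-0.15) = 0.2725
adj(I−A) = [[0.55, 0.20], [0.15, 0.55]]
(I − A)⁻¹ = adj(I−A) / det(I−A) ≈
  [   2.0183     0.7339]
  [   0.5505     2.0183]
Δx = (I − A)⁻¹ Δd with Δd having -30 in the Sector 1 component and 0 elsewhere.
So Δx_1 = L_11 · (-30), where L_11 = adj(I−A)_11 / det(I−A) = 0.55 / 0.2725.
Δx_1 = 0.55 × (-30) / 0.2725 = -16.50 / 0.2725 ≈ -60.55.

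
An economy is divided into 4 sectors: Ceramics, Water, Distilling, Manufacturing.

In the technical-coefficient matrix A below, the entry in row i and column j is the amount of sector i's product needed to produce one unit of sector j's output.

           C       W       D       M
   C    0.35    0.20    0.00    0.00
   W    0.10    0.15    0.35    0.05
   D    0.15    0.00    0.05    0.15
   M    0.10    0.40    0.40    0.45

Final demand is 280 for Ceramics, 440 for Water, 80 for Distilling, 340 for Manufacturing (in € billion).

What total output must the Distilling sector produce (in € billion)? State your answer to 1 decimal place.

I − A =
  [   0.65    -0.20     0.00     0.00]
  [  -0.10     0.85    -0.35    -0.05]
  [  -0.15     0.00     0.95    -0.15]
  [  -0.10    -0.40    -0.40     0.55]
Compute the cofactors C_ij = (−1)^(i+j)·(3×3 minor ij) of I−A; the adjugate is their transpose:
adj(I−A) = Cᵀ =
  [ 0.353125   0.092500   0.042500   0.020000]
  [ 0.088125   0.300625   0.138125   0.065000]
  [ 0.085875   0.058500   0.278875   0.081375]
  [ 0.190750   0.278000   0.311000   0.495375]
det(I−A) = Σ_j (I−A)_1j·C_1j = (0.65)(0.353125) + (-0.20)(0.088125) + (0.00)(0.085875) + (0.00)(0.190750) = 0.21190625
(I − A)⁻¹ = adj(I−A) / det(I−A) ≈
  [   1.6664     0.4365     0.2006     0.0944]
  [   0.4159     1.4187     0.6518     0.3067]
  [   0.4052     0.2761     1.3160     0.3840]
  [   0.9002     1.3119     1.4676     2.3377]
x = (I − A)⁻¹ d = adj(I−A)·d / det(I−A), with det(I−A) = 0.21190625:
  x_C = (0.353125·280 + 0.092500·440 + 0.042500·80 + 0.020000·340) / 0.21190625 = 149.775 / 0.21190625 ≈ 706.8
  x_W = (0.088125·280 + 0.300625·440 + 0.138125·80 + 0.065000·340) / 0.21190625 = 190.10 / 0.21190625 ≈ 897.1
  x_D = (0.085875·280 + 0.058500·440 + 0.278875·80 + 0.081375·340) / 0.21190625 = 99.7625 / 0.21190625 ≈ 470.8
  x_M = (0.190750·280 + 0.278000·440 + 0.311000·80 + 0.495375·340) / 0.21190625 = 369.0375 / 0.21190625 ≈ 1741.5

x_D = 470.8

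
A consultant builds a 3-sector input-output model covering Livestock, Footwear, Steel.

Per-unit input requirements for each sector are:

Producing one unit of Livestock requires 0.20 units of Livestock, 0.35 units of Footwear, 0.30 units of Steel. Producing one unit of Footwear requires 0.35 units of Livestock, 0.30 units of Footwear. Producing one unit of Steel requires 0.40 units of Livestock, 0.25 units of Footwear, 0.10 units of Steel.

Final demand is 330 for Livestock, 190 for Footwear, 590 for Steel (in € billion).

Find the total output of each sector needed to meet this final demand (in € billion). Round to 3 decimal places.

I − A =
  [   0.80    -0.35    -0.40]
  [  -0.35     0.70    -0.25]
  [  -0.30     0.00     0.90]
Cofactors of I−A, C_ij = (−1)^(i+j)·(minor ij) (rows/columns in the sector order above):
  C_11 = (0.70)(0.90) − (-0.25)(0.00) = 0.6300
  C_12 = −[(-0.35)(0.90) − (-0.25)(-0.30)] = 0.3900
  C_13 = (-0.35)(0.00) − (0.70)(-0.30) = 0.2100
  C_21 = −[(-0.35)(0.90) − (-0.40)(0.00)] = 0.3150
  C_22 = (0.80)(0.90) − (-0.40)(-0.30) = 0.6000
  C_23 = −[(0.80)(0.00) − (-0.35)(-0.30)] = 0.1050
  C_31 = (-0.35)(-0.25) − (-0.40)(0.70) = 0.3675
  C_32 = −[(0.80)(-0.25) − (-0.40)(-0.35)] = 0.3400
  C_33 = (0.80)(0.70) − (-0.35)(-0.35) = 0.4375
det(I−A) = Σ_j (I−A)_1j·C_1j = (0.80)(0.6300) + (-0.35)(0.3900) + (-0.40)(0.2100) = 0.2835
adj(I−A) = Cᵀ =
  [ 0.6300   0.3150   0.3675]
  [ 0.3900   0.6000   0.3400]
  [ 0.2100   0.1050   0.4375]
(I − A)⁻¹ = adj(I−A) / det(I−A) ≈
  [   2.2222     1.1111     1.2963]
  [   1.3757     2.1164     1.1993]
  [   0.7407     0.3704     1.5432]
x = (I − A)⁻¹ d = adj(I−A)·d / det(I−A), with det(I−A) = 0.2835:
  x_1 = (0.6300·330 + 0.3150·190 + 0.3675·590) / 0.2835 = 484.575 / 0.2835 ≈ 1709.259
  x_2 = (0.3900·330 + 0.6000·190 + 0.3400·590) / 0.2835 = 443.30 / 0.2835 ≈ 1563.668
  x_3 = (0.2100·330 + 0.1050·190 + 0.4375·590) / 0.2835 = 347.375 / 0.2835 ≈ 1225.309

x_1 = 1709.259, x_2 = 1563.668, x_3 = 1225.309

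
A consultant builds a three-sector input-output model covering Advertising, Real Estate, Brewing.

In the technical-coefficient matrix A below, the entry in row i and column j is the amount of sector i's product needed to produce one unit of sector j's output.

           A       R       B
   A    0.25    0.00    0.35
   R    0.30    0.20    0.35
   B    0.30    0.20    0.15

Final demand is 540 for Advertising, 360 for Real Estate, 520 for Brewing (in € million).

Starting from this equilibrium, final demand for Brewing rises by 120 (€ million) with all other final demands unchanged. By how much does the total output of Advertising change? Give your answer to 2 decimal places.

I − A =
  [   0.75     0.00    -0.35]
  [  -0.30     0.80    -0.35]
  [  -0.30    -0.20     0.85]
Cofactors of I−A, C_ij = (−1)^(i+j)·(minor ij) (rows/columns in the sector order above):
  C_11 = (0.80)(0.85) − (-0.35)(-0.20) = 0.6100
  C_12 = −[(-0.30)(0.85) − (-0.35)(-0.30)] = 0.3600
  C_13 = (-0.30)(-0.20) − (0.80)(-0.30) = 0.3000
  C_21 = −[(0.00)(0.85) − (-0.35)(-0.20)] = 0.0700
  C_22 = (0.75)(0.85) − (-0.35)(-0.30) = 0.5325
  C_23 = −[(0.75)(-0.20) − (0.00)(-0.30)] = 0.1500
  C_31 = (0.00)(-0.35) − (-0.35)(0.80) = 0.2800
  C_32 = −[(0.75)(-0.35) − (-0.35)(-0.30)] = 0.3675
  C_33 = (0.75)(0.80) − (0.00)(-0.30) = 0.6000
det(I−A) = Σ_j (I−A)_1j·C_1j = (0.75)(0.6100) + (0.00)(0.3600) + (-0.35)(0.3000) = 0.3525
adj(I−A) = Cᵀ =
  [ 0.6100   0.0700   0.2800]
  [ 0.3600   0.5325   0.3675]
  [ 0.3000   0.1500   0.6000]
(I − A)⁻¹ = adj(I−A) / det(I−A) ≈
  [   1.7305     0.1986     0.7943]
  [   1.0213     1.5106     1.0426]
  [   0.8511     0.4255     1.7021]
Δx = (I − A)⁻¹ Δd with Δd having +120 in the Brewing component and 0 elsewhere.
So Δx_A = L_AB · (+120), where L_AB = adj(I−A)_AB / det(I−A) = 0.2800 / 0.3525.
Δx_A = 0.2800 × (+120) / 0.3525 = 33.60 / 0.3525 ≈ 95.32.

Δx_A = 95.32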